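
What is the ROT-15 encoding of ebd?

e(4): 4+15=19 → t
b(1): 1+15=16 → q
d(3): 3+15=18 → s

tqs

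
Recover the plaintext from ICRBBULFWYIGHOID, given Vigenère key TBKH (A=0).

Repeat the key across the ciphertext: TBKHTBKHTBKHTBKH
I(8)−T(19): -11≡15 → P
C(2)−B(1): 1 → B
R(17)−K(10): 7 → H
B(1)−H(7): -6≡20 → U
B(1)−T(19): -18≡8 → I
U(20)−B(1): 19 → T
L(11)−K(10): 1 → B
F(5)−H(7): -2≡24 → Y
W(22)−T(19): 3 → D
Y(24)−B(1): 23 → X
I(8)−K(10): -2≡24 → Y
G(6)−H(7): -1≡25 → Z
H(7)−T(19): -12≡14 → O
O(14)−B(1): 13 → N
I(8)−K(10): -2≡24 → Y
D(3)−H(7): -4≡22 → W

PBHUITBYDXYZONYW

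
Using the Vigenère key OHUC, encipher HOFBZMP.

Repeat the key across the message: OHUCOHU
H(7)+O(14): 21 → V
O(14)+H(7): 21 → V
F(5)+U(20): 25 → Z
B(1)+C(2): 3 → D
Z(25)+O(14): 39≡13 → N
M(12)+H(7): 19 → T
P(15)+U(20): 35≡9 → J

VVZDNTJ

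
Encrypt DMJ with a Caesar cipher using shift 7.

KTQ

D(3): 3+7=10 → K
M(12): 12+7=19 → T
J(9): 9+7=16 → Q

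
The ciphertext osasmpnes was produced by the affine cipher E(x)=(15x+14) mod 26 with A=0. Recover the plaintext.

acgcmhtic

The inverse of 15 mod 26 is 7, since 15·7=105≡1. Apply D(y)=7·(y−14) mod 26:
o(14): 7·(14−14)=0 → a
s(18): 7·(18−14)=28≡2 → c
a(0): 7·(0−14)=-98≡6 → g
s(18): 7·(18−14)=28≡2 → c
m(12): 7·(12−14)=-14≡12 → m
p(15): 7·(15−14)=7 → h
n(13): 7·(13−14)=-7≡19 → t
e(4): 7·(4−14)=-70≡8 → i
s(18): 7·(18−14)=28≡2 → c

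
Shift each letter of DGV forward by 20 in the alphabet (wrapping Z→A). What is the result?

XAP

D(3): 3+20=23 → X
G(6): 6+20=26≡0 → A
V(21): 21+20=41≡15 → P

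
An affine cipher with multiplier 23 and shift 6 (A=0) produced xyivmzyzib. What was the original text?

The inverse of 23 mod 26 is 17, since 23·17=391≡1. Apply D(y)=17·(y−6) mod 26:
x(23): 17·(23−6)=289≡3 → d
y(24): 17·(24−6)=306≡20 → u
i(8): 17·(8−6)=34≡8 → i
v(21): 17·(21−6)=255≡21 → v
m(12): 17·(12−6)=102≡24 → y
z(25): 17·(25−6)=323≡11 → l
y(24): 17·(24−6)=306≡20 → u
z(25): 17·(25−6)=323≡11 → l
i(8): 17·(8−6)=34≡8 → i
b(1): 17·(1−6)=-85≡19 → t

duivylulit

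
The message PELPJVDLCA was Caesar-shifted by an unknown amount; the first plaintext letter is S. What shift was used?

23

From the crib: P(15)−S(18)=-3≡23, so the shift is 23.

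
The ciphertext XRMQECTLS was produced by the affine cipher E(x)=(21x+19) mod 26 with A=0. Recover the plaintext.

The inverse of 21 mod 26 is 5, since 21·5=105≡1. Apply D(y)=5·(y−19) mod 26:
X(23): 5·(23−19)=20 → U
R(17): 5·(17−19)=-10≡16 → Q
M(12): 5·(12−19)=-35≡17 → R
Q(16): 5·(16−19)=-15≡11 → L
E(4): 5·(4−19)=-75≡3 → D
C(2): 5·(2−19)=-85≡19 → T
T(19): 5·(19−19)=0 → A
L(11): 5·(11−19)=-40≡12 → M
S(18): 5·(18−19)=-5≡21 → V

UQRLDTAMV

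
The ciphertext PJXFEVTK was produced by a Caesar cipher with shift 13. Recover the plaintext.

CWKSRIGX

P(15): 15−13=2 → C
J(9): 9−13=-4≡22 → W
X(23): 23−13=10 → K
F(5): 5−13=-8≡18 → S
E(4): 4−13=-9≡17 → R
V(21): 21−13=8 → I
T(19): 19−13=6 → G
K(10): 10−13=-3≡23 → X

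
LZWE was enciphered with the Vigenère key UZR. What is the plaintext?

Repeat the key across the ciphertext: UZRU
L(11)−U(20): -9≡17 → R
Z(25)−Z(25): 0 → A
W(22)−R(17): 5 → F
E(4)−U(20): -16≡10 → K

RAFK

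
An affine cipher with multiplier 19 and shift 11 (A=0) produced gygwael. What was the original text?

The inverse of 19 mod 26 is 11, since 19·11=209≡1. Apply D(y)=11·(y−11) mod 26:
g(6): 11·(6−11)=-55≡23 → x
y(24): 11·(24−11)=143≡13 → n
g(6): 11·(6−11)=-55≡23 → x
w(22): 11·(22−11)=121≡17 → r
a(0): 11·(0−11)=-121≡9 → j
e(4): 11·(4−11)=-77≡1 → b
l(11): 11·(11−11)=0 → a

xnxrjba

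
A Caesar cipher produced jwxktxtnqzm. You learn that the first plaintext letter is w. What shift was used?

From the crib: j(9)−w(22)=-13≡13, so the shift is 13.

13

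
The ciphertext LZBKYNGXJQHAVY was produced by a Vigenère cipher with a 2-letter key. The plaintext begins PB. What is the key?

WY

Subtract each crib letter from the matching ciphertext letter (mod 26):
L(11)−P(15)=-4≡22 → W
Z(25)−B(1)=24 → Y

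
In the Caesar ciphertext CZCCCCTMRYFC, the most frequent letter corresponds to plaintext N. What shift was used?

15

The most frequent ciphertext letter is C (appears 6 times).
C is position 2; N is position 13.
Shift = -11≡15.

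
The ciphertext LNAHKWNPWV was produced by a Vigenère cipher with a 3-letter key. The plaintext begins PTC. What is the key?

Subtract each crib letter from the matching ciphertext letter (mod 26):
L(11)−P(15)=-4≡22 → W
N(13)−T(19)=-6≡20 → U
A(0)−C(2)=-2≡24 → Y

WUY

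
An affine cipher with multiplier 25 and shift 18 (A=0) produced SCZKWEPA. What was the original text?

AQTIWODS

The inverse of 25 mod 26 is 25, since 25·25=625≡1. Apply D(y)=25·(y−18) mod 26:
S(18): 25·(18−18)=0 → A
C(2): 25·(2−18)=-400≡16 → Q
Z(25): 25·(25−18)=175≡19 → T
K(10): 25·(10−18)=-200≡8 → I
W(22): 25·(22−18)=100≡22 → W
E(4): 25·(4−18)=-350≡14 → O
P(15): 25·(15−18)=-75≡3 → D
A(0): 25·(0−18)=-450≡18 → S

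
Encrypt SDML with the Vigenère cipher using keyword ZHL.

RKXK

Repeat the key across the message: ZHLZ
S(18)+Z(25): 43≡17 → R
D(3)+H(7): 10 → K
M(12)+L(11): 23 → X
L(11)+Z(25): 36≡10 → K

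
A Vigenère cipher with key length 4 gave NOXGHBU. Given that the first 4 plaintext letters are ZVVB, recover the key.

Subtract each crib letter from the matching ciphertext letter (mod 26):
N(13)−Z(25)=-12≡14 → O
O(14)−V(21)=-7≡19 → T
X(23)−V(21)=2 → C
G(6)−B(1)=5 → F

OTCF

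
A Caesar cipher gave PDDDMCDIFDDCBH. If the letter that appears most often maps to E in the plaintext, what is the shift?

25

The most frequent ciphertext letter is D (appears 6 times).
D is position 3; E is position 4.
Shift = -1≡25.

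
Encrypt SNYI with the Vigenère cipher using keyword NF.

FSLN

Repeat the key across the message: NFNF
S(18)+N(13): 31≡5 → F
N(13)+F(5): 18 → S
Y(24)+N(13): 37≡11 → L
I(8)+F(5): 13 → N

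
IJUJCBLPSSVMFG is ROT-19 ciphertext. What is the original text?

I(8): 8−19=-11≡15 → P
J(9): 9−19=-10≡16 → Q
U(20): 20−19=1 → B
J(9): 9−19=-10≡16 → Q
C(2): 2−19=-17≡9 → J
B(1): 1−19=-18≡8 → I
L(11): 11−19=-8≡18 → S
P(15): 15−19=-4≡22 → W
S(18): 18−19=-1≡25 → Z
S(18): 18−19=-1≡25 → Z
V(21): 21−19=2 → C
M(12): 12−19=-7≡19 → T
F(5): 5−19=-14≡12 → M
G(6): 6−19=-13≡13 → N

PQBQJISWZZCTMN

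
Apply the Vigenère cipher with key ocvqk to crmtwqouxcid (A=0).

Repeat the key across the message: ocvqkocvqkoc
c(2)+o(14): 16 → q
r(17)+c(2): 19 → t
m(12)+v(21): 33≡7 → h
t(19)+q(16): 35≡9 → j
w(22)+k(10): 32≡6 → g
q(16)+o(14): 30≡4 → e
o(14)+c(2): 16 → q
u(20)+v(21): 41≡15 → p
x(23)+q(16): 39≡13 → n
c(2)+k(10): 12 → m
i(8)+o(14): 22 → w
d(3)+c(2): 5 → f

qthjgeqpnmwf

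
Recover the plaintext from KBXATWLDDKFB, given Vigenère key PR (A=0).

Repeat the key across the ciphertext: PRPRPRPRPRPR
K(10)−P(15): -5≡21 → V
B(1)−R(17): -16≡10 → K
X(23)−P(15): 8 → I
A(0)−R(17): -17≡9 → J
T(19)−P(15): 4 → E
W(22)−R(17): 5 → F
L(11)−P(15): -4≡22 → W
D(3)−R(17): -14≡12 → M
D(3)−P(15): -12≡14 → O
K(10)−R(17): -7≡19 → T
F(5)−P(15): -10≡16 → Q
B(1)−R(17): -16≡10 → K

VKIJEFWMOTQK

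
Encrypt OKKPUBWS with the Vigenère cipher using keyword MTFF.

ADPUGUBX

Repeat the key across the message: MTFFMTFF
O(14)+M(12): 26≡0 → A
K(10)+T(19): 29≡3 → D
K(10)+F(5): 15 → P
P(15)+F(5): 20 → U
U(20)+M(12): 32≡6 → G
B(1)+T(19): 20 → U
W(22)+F(5): 27≡1 → B
S(18)+F(5): 23 → X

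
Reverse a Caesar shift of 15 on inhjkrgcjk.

tysuvcrnuv

i(8): 8−15=-7≡19 → t
n(13): 13−15=-2≡24 → y
h(7): 7−15=-8≡18 → s
j(9): 9−15=-6≡20 → u
k(10): 10−15=-5≡21 → v
r(17): 17−15=2 → c
g(6): 6−15=-9≡17 → r
c(2): 2−15=-13≡13 → n
j(9): 9−15=-6≡20 → u
k(10): 10−15=-5≡21 → v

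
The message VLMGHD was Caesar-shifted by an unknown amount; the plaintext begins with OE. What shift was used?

7

From the crib: V(21)−O(14)=7, so the shift is 7.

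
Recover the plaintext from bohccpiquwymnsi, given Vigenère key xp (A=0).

ezknfalbxhbxqdl

Repeat the key across the ciphertext: xpxpxpxpxpxpxpx
b(1)−x(23): -22≡4 → e
o(14)−p(15): -1≡25 → z
h(7)−x(23): -16≡10 → k
c(2)−p(15): -13≡13 → n
c(2)−x(23): -21≡5 → f
p(15)−p(15): 0 → a
i(8)−x(23): -15≡11 → l
q(16)−p(15): 1 → b
u(20)−x(23): -3≡23 → x
w(22)−p(15): 7 → h
y(24)−x(23): 1 → b
m(12)−p(15): -3≡23 → x
n(13)−x(23): -10≡16 → q
s(18)−p(15): 3 → d
i(8)−x(23): -15≡11 → l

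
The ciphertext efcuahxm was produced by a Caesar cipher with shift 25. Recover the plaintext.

fgdvbiyn

e(4): 4−25=-21≡5 → f
f(5): 5−25=-20≡6 → g
c(2): 2−25=-23≡3 → d
u(20): 20−25=-5≡21 → v
a(0): 0−25=-25≡1 → b
h(7): 7−25=-18≡8 → i
x(23): 23−25=-2≡24 → y
m(12): 12−25=-13≡13 → n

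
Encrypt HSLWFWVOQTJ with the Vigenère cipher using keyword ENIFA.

LFTBFAIWVTN

Repeat the key across the message: ENIFAENIFAE
H(7)+E(4): 11 → L
S(18)+N(13): 31≡5 → F
L(11)+I(8): 19 → T
W(22)+F(5): 27≡1 → B
F(5)+A(0): 5 → F
W(22)+E(4): 26≡0 → A
V(21)+N(13): 34≡8 → I
O(14)+I(8): 22 → W
Q(16)+F(5): 21 → V
T(19)+A(0): 19 → T
J(9)+E(4): 13 → N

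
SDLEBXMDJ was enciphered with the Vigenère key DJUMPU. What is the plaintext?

Repeat the key across the ciphertext: DJUMPUDJU
S(18)−D(3): 15 → P
D(3)−J(9): -6≡20 → U
L(11)−U(20): -9≡17 → R
E(4)−M(12): -8≡18 → S
B(1)−P(15): -14≡12 → M
X(23)−U(20): 3 → D
M(12)−D(3): 9 → J
D(3)−J(9): -6≡20 → U
J(9)−U(20): -11≡15 → P

PURSMDJUP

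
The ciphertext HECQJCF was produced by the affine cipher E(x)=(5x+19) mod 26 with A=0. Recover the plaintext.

The inverse of 5 mod 26 is 21, since 5·21=105≡1. Apply D(y)=21·(y−19) mod 26:
H(7): 21·(7−19)=-252≡8 → I
E(4): 21·(4−19)=-315≡23 → X
C(2): 21·(2−19)=-357≡7 → H
Q(16): 21·(16−19)=-63≡15 → P
J(9): 21·(9−19)=-210≡24 → Y
C(2): 21·(2−19)=-357≡7 → H
F(5): 21·(5−19)=-294≡18 → S

IXHPYHS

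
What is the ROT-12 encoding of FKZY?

RWLK

F(5): 5+12=17 → R
K(10): 10+12=22 → W
Z(25): 25+12=37≡11 → L
Y(24): 24+12=36≡10 → K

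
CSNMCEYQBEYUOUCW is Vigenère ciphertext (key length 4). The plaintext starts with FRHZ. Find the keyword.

XBGN

Subtract each crib letter from the matching ciphertext letter (mod 26):
C(2)−F(5)=-3≡23 → X
S(18)−R(17)=1 → B
N(13)−H(7)=6 → G
M(12)−Z(25)=-13≡13 → N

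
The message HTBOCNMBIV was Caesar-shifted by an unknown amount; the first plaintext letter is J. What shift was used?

24

From the crib: H(7)−J(9)=-2≡24, so the shift is 24.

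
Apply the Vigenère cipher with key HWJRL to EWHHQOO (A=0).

LSQYBVK

Repeat the key across the message: HWJRLHW
E(4)+H(7): 11 → L
W(22)+W(22): 44≡18 → S
H(7)+J(9): 16 → Q
H(7)+R(17): 24 → Y
Q(16)+L(11): 27≡1 → B
O(14)+H(7): 21 → V
O(14)+W(22): 36≡10 → K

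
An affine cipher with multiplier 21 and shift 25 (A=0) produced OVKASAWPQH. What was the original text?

XGDFRFLCHO

The inverse of 21 mod 26 is 5, since 21·5=105≡1. Apply D(y)=5·(y−25) mod 26:
O(14): 5·(14−25)=-55≡23 → X
V(21): 5·(21−25)=-20≡6 → G
K(10): 5·(10−25)=-75≡3 → D
A(0): 5·(0−25)=-125≡5 → F
S(18): 5·(18−25)=-35≡17 → R
A(0): 5·(0−25)=-125≡5 → F
W(22): 5·(22−25)=-15≡11 → L
P(15): 5·(15−25)=-50≡2 → C
Q(16): 5·(16−25)=-45≡7 → H
H(7): 5·(7−25)=-90≡14 → O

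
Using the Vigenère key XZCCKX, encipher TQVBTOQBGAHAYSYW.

QPXDDLNAICRXVRAY

Repeat the key across the message: XZCCKXXZCCKXXZCC
T(19)+X(23): 42≡16 → Q
Q(16)+Z(25): 41≡15 → P
V(21)+C(2): 23 → X
B(1)+C(2): 3 → D
T(19)+K(10): 29≡3 → D
O(14)+X(23): 37≡11 → L
Q(16)+X(23): 39≡13 → N
B(1)+Z(25): 26≡0 → A
G(6)+C(2): 8 → I
A(0)+C(2): 2 → C
H(7)+K(10): 17 → R
A(0)+X(23): 23 → X
Y(24)+X(23): 47≡21 → V
S(18)+Z(25): 43≡17 → R
Y(24)+C(2): 26≡0 → A
W(22)+C(2): 24 → Y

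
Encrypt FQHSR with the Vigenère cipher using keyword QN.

Repeat the key across the message: QNQNQ
F(5)+Q(16): 21 → V
Q(16)+N(13): 29≡3 → D
H(7)+Q(16): 23 → X
S(18)+N(13): 31≡5 → F
R(17)+Q(16): 33≡7 → H

VDXFH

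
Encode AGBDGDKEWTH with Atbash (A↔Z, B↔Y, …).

A(0) → Z(25)
G(6) → T(19)
B(1) → Y(24)
D(3) → W(22)
G(6) → T(19)
D(3) → W(22)
K(10) → P(15)
E(4) → V(21)
W(22) → D(3)
T(19) → G(6)
H(7) → S(18)

ZTYWTWPVDGS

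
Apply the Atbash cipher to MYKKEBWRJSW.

M(12) → N(13)
Y(24) → B(1)
K(10) → P(15)
K(10) → P(15)
E(4) → V(21)
B(1) → Y(24)
W(22) → D(3)
R(17) → I(8)
J(9) → Q(16)
S(18) → H(7)
W(22) → D(3)

NBPPVYDIQHD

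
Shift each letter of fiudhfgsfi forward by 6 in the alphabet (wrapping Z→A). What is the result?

loajnlmylo

f(5): 5+6=11 → l
i(8): 8+6=14 → o
u(20): 20+6=26≡0 → a
d(3): 3+6=9 → j
h(7): 7+6=13 → n
f(5): 5+6=11 → l
g(6): 6+6=12 → m
s(18): 18+6=24 → y
f(5): 5+6=11 → l
i(8): 8+6=14 → o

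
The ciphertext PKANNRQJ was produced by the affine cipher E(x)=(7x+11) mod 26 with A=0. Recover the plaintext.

ILREEMXW

The inverse of 7 mod 26 is 15, since 7·15=105≡1. Apply D(y)=15·(y−11) mod 26:
P(15): 15·(15−11)=60≡8 → I
K(10): 15·(10−11)=-15≡11 → L
A(0): 15·(0−11)=-165≡17 → R
N(13): 15·(13−11)=30≡4 → E
N(13): 15·(13−11)=30≡4 → E
R(17): 15·(17−11)=90≡12 → M
Q(16): 15·(16−11)=75≡23 → X
J(9): 15·(9−11)=-30≡22 → W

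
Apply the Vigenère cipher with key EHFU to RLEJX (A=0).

Repeat the key across the message: EHFUE
R(17)+E(4): 21 → V
L(11)+H(7): 18 → S
E(4)+F(5): 9 → J
J(9)+U(20): 29≡3 → D
X(23)+E(4): 27≡1 → B

VSJDB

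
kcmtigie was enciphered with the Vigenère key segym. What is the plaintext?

sygvwoey

Repeat the key across the ciphertext: segymseg
k(10)−s(18): -8≡18 → s
c(2)−e(4): -2≡24 → y
m(12)−g(6): 6 → g
t(19)−y(24): -5≡21 → v
i(8)−m(12): -4≡22 → w
g(6)−s(18): -12≡14 → o
i(8)−e(4): 4 → e
e(4)−g(6): -2≡24 → y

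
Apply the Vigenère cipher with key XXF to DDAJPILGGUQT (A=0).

AAFGMNIDLRNY

Repeat the key across the message: XXFXXFXXFXXF
D(3)+X(23): 26≡0 → A
D(3)+X(23): 26≡0 → A
A(0)+F(5): 5 → F
J(9)+X(23): 32≡6 → G
P(15)+X(23): 38≡12 → M
I(8)+F(5): 13 → N
L(11)+X(23): 34≡8 → I
G(6)+X(23): 29≡3 → D
G(6)+F(5): 11 → L
U(20)+X(23): 43≡17 → R
Q(16)+X(23): 39≡13 → N
T(19)+F(5): 24 → Y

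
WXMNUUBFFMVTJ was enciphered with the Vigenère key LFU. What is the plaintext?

LSSCPAQALBQZY

Repeat the key across the ciphertext: LFULFULFULFUL
W(22)−L(11): 11 → L
X(23)−F(5): 18 → S
M(12)−U(20): -8≡18 → S
N(13)−L(11): 2 → C
U(20)−F(5): 15 → P
U(20)−U(20): 0 → A
B(1)−L(11): -10≡16 → Q
F(5)−F(5): 0 → A
F(5)−U(20): -15≡11 → L
M(12)−L(11): 1 → B
V(21)−F(5): 16 → Q
T(19)−U(20): -1≡25 → Z
J(9)−L(11): -2≡24 → Y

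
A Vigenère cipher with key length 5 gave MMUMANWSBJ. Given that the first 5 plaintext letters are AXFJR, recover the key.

MPPDJ

Subtract each crib letter from the matching ciphertext letter (mod 26):
M(12)−A(0)=12 → M
M(12)−X(23)=-11≡15 → P
U(20)−F(5)=15 → P
M(12)−J(9)=3 → D
A(0)−R(17)=-17≡9 → J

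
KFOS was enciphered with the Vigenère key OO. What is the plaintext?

Repeat the key across the ciphertext: OOOO
K(10)−O(14): -4≡22 → W
F(5)−O(14): -9≡17 → R
O(14)−O(14): 0 → A
S(18)−O(14): 4 → E

WRAE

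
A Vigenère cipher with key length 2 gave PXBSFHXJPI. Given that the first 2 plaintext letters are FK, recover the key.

Subtract each crib letter from the matching ciphertext letter (mod 26):
P(15)−F(5)=10 → K
X(23)−K(10)=13 → N

KN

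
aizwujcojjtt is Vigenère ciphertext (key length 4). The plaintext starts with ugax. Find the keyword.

Subtract each crib letter from the matching ciphertext letter (mod 26):
a(0)−u(20)=-20≡6 → g
i(8)−g(6)=2 → c
z(25)−a(0)=25 → z
w(22)−x(23)=-1≡25 → z

gczz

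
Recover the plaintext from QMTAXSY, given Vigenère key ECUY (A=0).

Repeat the key across the ciphertext: ECUYECU
Q(16)−E(4): 12 → M
M(12)−C(2): 10 → K
T(19)−U(20): -1≡25 → Z
A(0)−Y(24): -24≡2 → C
X(23)−E(4): 19 → T
S(18)−C(2): 16 → Q
Y(24)−U(20): 4 → E

MKZCTQE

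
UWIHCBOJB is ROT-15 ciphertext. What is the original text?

FHTSNMZUM

U(20): 20−15=5 → F
W(22): 22−15=7 → H
I(8): 8−15=-7≡19 → T
H(7): 7−15=-8≡18 → S
C(2): 2−15=-13≡13 → N
B(1): 1−15=-14≡12 → M
O(14): 14−15=-1≡25 → Z
J(9): 9−15=-6≡20 → U
B(1): 1−15=-14≡12 → M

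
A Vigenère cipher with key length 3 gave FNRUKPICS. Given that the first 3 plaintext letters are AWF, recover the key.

FRM

Subtract each crib letter from the matching ciphertext letter (mod 26):
F(5)−A(0)=5 → F
N(13)−W(22)=-9≡17 → R
R(17)−F(5)=12 → M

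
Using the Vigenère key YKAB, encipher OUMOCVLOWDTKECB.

MEMPAFLPUNTLCMB

Repeat the key across the message: YKABYKABYKABYKA
O(14)+Y(24): 38≡12 → M
U(20)+K(10): 30≡4 → E
M(12)+A(0): 12 → M
O(14)+B(1): 15 → P
C(2)+Y(24): 26≡0 → A
V(21)+K(10): 31≡5 → F
L(11)+A(0): 11 → L
O(14)+B(1): 15 → P
W(22)+Y(24): 46≡20 → U
D(3)+K(10): 13 → N
T(19)+A(0): 19 → T
K(10)+B(1): 11 → L
E(4)+Y(24): 28≡2 → C
C(2)+K(10): 12 → M
B(1)+A(0): 1 → B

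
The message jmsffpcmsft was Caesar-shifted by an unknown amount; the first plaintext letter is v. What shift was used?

14

From the crib: j(9)−v(21)=-12≡14, so the shift is 14.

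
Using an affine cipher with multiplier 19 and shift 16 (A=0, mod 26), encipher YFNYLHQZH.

Y(24): 19·24+16=472≡4 → E
F(5): 19·5+16=111≡7 → H
N(13): 19·13+16=263≡3 → D
Y(24): 19·24+16=472≡4 → E
L(11): 19·11+16=225≡17 → R
H(7): 19·7+16=149≡19 → T
Q(16): 19·16+16=320≡8 → I
Z(25): 19·25+16=491≡23 → X
H(7): 19·7+16=149≡19 → T

EHDERTIXT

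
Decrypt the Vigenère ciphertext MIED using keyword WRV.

Repeat the key across the ciphertext: WRVW
M(12)−W(22): -10≡16 → Q
I(8)−R(17): -9≡17 → R
E(4)−V(21): -17≡9 → J
D(3)−W(22): -19≡7 → H

QRJH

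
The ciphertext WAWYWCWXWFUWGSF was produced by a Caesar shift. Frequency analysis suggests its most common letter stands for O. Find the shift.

The most frequent ciphertext letter is W (appears 6 times).
W is position 22; O is position 14.
Shift = 8.

8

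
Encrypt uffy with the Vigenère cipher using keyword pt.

Repeat the key across the message: ptpt
u(20)+p(15): 35≡9 → j
f(5)+t(19): 24 → y
f(5)+p(15): 20 → u
y(24)+t(19): 43≡17 → r

jyur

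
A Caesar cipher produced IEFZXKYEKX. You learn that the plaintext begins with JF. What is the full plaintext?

From the crib: I(8)−J(9)=-1≡25, so the shift is 25.
Subtract 25 from each ciphertext letter:
I(8): 8−25=-17≡9 → J
E(4): 4−25=-21≡5 → F
F(5): 5−25=-20≡6 → G
Z(25): 25−25=0 → A
X(23): 23−25=-2≡24 → Y
K(10): 10−25=-15≡11 → L
Y(24): 24−25=-1≡25 → Z
E(4): 4−25=-21≡5 → F
K(10): 10−25=-15≡11 → L
X(23): 23−25=-2≡24 → Y

JFGAYLZFLY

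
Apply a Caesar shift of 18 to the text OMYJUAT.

GEQBMSL

O(14): 14+18=32≡6 → G
M(12): 12+18=30≡4 → E
Y(24): 24+18=42≡16 → Q
J(9): 9+18=27≡1 → B
U(20): 20+18=38≡12 → M
A(0): 0+18=18 → S
T(19): 19+18=37≡11 → L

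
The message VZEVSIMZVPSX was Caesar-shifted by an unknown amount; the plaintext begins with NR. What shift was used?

From the crib: V(21)−N(13)=8, so the shift is 8.

8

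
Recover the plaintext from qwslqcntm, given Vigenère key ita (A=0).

Repeat the key across the ciphertext: itaitaita
q(16)−i(8): 8 → i
w(22)−t(19): 3 → d
s(18)−a(0): 18 → s
l(11)−i(8): 3 → d
q(16)−t(19): -3≡23 → x
c(2)−a(0): 2 → c
n(13)−i(8): 5 → f
t(19)−t(19): 0 → a
m(12)−a(0): 12 → m

idsdxcfam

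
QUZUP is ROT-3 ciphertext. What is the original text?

NRWRM

Q(16): 16−3=13 → N
U(20): 20−3=17 → R
Z(25): 25−3=22 → W
U(20): 20−3=17 → R
P(15): 15−3=12 → M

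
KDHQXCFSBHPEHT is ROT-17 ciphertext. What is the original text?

K(10): 10−17=-7≡19 → T
D(3): 3−17=-14≡12 → M
H(7): 7−17=-10≡16 → Q
Q(16): 16−17=-1≡25 → Z
X(23): 23−17=6 → G
C(2): 2−17=-15≡11 → L
F(5): 5−17=-12≡14 → O
S(18): 18−17=1 → B
B(1): 1−17=-16≡10 → K
H(7): 7−17=-10≡16 → Q
P(15): 15−17=-2≡24 → Y
E(4): 4−17=-13≡13 → N
H(7): 7−17=-10≡16 → Q
T(19): 19−17=2 → C

TMQZGLOBKQYNQC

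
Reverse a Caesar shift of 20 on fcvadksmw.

f(5): 5−20=-15≡11 → l
c(2): 2−20=-18≡8 → i
v(21): 21−20=1 → b
a(0): 0−20=-20≡6 → g
d(3): 3−20=-17≡9 → j
k(10): 10−20=-10≡16 → q
s(18): 18−20=-2≡24 → y
m(12): 12−20=-8≡18 → s
w(22): 22−20=2 → c

libgjqysc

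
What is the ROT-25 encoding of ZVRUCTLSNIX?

YUQTBSKRMHW

Z(25): 25+25=50≡24 → Y
V(21): 21+25=46≡20 → U
R(17): 17+25=42≡16 → Q
U(20): 20+25=45≡19 → T
C(2): 2+25=27≡1 → B
T(19): 19+25=44≡18 → S
L(11): 11+25=36≡10 → K
S(18): 18+25=43≡17 → R
N(13): 13+25=38≡12 → M
I(8): 8+25=33≡7 → H
X(23): 23+25=48≡22 → W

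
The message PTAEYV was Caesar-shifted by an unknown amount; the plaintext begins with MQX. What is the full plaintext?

MQXBVS

From the crib: P(15)−M(12)=3, so the shift is 3.
Subtract 3 from each ciphertext letter:
P(15): 15−3=12 → M
T(19): 19−3=16 → Q
A(0): 0−3=-3≡23 → X
E(4): 4−3=1 → B
Y(24): 24−3=21 → V
V(21): 21−3=18 → S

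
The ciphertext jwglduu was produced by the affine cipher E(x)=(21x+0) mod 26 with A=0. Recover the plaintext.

The inverse of 21 mod 26 is 5, since 21·5=105≡1. Apply D(y)=5·(y−0) mod 26:
j(9): 5·(9−0)=45≡19 → t
w(22): 5·(22−0)=110≡6 → g
g(6): 5·(6−0)=30≡4 → e
l(11): 5·(11−0)=55≡3 → d
d(3): 5·(3−0)=15 → p
u(20): 5·(20−0)=100≡22 → w
u(20): 5·(20−0)=100≡22 → w

tgedpww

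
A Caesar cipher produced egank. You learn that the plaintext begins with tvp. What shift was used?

11

From the crib: e(4)−t(19)=-15≡11, so the shift is 11.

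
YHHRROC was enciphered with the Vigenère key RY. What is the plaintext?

Repeat the key across the ciphertext: RYRYRYR
Y(24)−R(17): 7 → H
H(7)−Y(24): -17≡9 → J
H(7)−R(17): -10≡16 → Q
R(17)−Y(24): -7≡19 → T
R(17)−R(17): 0 → A
O(14)−Y(24): -10≡16 → Q
C(2)−R(17): -15≡11 → L

HJQTAQL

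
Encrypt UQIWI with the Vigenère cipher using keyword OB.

IRWXW

Repeat the key across the message: OBOBO
U(20)+O(14): 34≡8 → I
Q(16)+B(1): 17 → R
I(8)+O(14): 22 → W
W(22)+B(1): 23 → X
I(8)+O(14): 22 → W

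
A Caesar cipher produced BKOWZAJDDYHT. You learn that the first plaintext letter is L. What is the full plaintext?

From the crib: B(1)−L(11)=-10≡16, so the shift is 16.
Subtract 16 from each ciphertext letter:
B(1): 1−16=-15≡11 → L
K(10): 10−16=-6≡20 → U
O(14): 14−16=-2≡24 → Y
W(22): 22−16=6 → G
Z(25): 25−16=9 → J
A(0): 0−16=-16≡10 → K
J(9): 9−16=-7≡19 → T
D(3): 3−16=-13≡13 → N
D(3): 3−16=-13≡13 → N
Y(24): 24−16=8 → I
H(7): 7−16=-9≡17 → R
T(19): 19−16=3 → D

LUYGJKTNNIRD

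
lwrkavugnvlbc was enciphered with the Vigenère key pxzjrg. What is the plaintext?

Repeat the key across the ciphertext: pxzjrgpxzjrgp
l(11)−p(15): -4≡22 → w
w(22)−x(23): -1≡25 → z
r(17)−z(25): -8≡18 → s
k(10)−j(9): 1 → b
a(0)−r(17): -17≡9 → j
v(21)−g(6): 15 → p
u(20)−p(15): 5 → f
g(6)−x(23): -17≡9 → j
n(13)−z(25): -12≡14 → o
v(21)−j(9): 12 → m
l(11)−r(17): -6≡20 → u
b(1)−g(6): -5≡21 → v
c(2)−p(15): -13≡13 → n

wzsbjpfjomuvn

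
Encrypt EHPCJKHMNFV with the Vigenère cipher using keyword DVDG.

HCSIMFKSQAY

Repeat the key across the message: DVDGDVDGDVD
E(4)+D(3): 7 → H
H(7)+V(21): 28≡2 → C
P(15)+D(3): 18 → S
C(2)+G(6): 8 → I
J(9)+D(3): 12 → M
K(10)+V(21): 31≡5 → F
H(7)+D(3): 10 → K
M(12)+G(6): 18 → S
N(13)+D(3): 16 → Q
F(5)+V(21): 26≡0 → A
V(21)+D(3): 24 → Y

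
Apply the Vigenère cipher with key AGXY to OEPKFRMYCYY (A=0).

OKMIFXJWCEV

Repeat the key across the message: AGXYAGXYAGX
O(14)+A(0): 14 → O
E(4)+G(6): 10 → K
P(15)+X(23): 38≡12 → M
K(10)+Y(24): 34≡8 → I
F(5)+A(0): 5 → F
R(17)+G(6): 23 → X
M(12)+X(23): 35≡9 → J
Y(24)+Y(24): 48≡22 → W
C(2)+A(0): 2 → C
Y(24)+G(6): 30≡4 → E
Y(24)+X(23): 47≡21 → V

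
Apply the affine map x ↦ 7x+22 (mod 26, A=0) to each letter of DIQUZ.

D(3): 7·3+22=43≡17 → R
I(8): 7·8+22=78≡0 → A
Q(16): 7·16+22=134≡4 → E
U(20): 7·20+22=162≡6 → G
Z(25): 7·25+22=197≡15 → P

RAEGP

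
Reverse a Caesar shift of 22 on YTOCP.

Y(24): 24−22=2 → C
T(19): 19−22=-3≡23 → X
O(14): 14−22=-8≡18 → S
C(2): 2−22=-20≡6 → G
P(15): 15−22=-7≡19 → T

CXSGT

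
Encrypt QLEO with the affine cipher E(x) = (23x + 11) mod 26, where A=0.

PEZV

Q(16): 23·16+11=379≡15 → P
L(11): 23·11+11=264≡4 → E
E(4): 23·4+11=103≡25 → Z
O(14): 23·14+11=333≡21 → V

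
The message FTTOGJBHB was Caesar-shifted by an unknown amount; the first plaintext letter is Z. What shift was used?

From the crib: F(5)−Z(25)=-20≡6, so the shift is 6.

6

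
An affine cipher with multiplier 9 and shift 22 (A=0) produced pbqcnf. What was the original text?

fpiszb

The inverse of 9 mod 26 is 3, since 9·3=27≡1. Apply D(y)=3·(y−22) mod 26:
p(15): 3·(15−22)=-21≡5 → f
b(1): 3·(1−22)=-63≡15 → p
q(16): 3·(16−22)=-18≡8 → i
c(2): 3·(2−22)=-60≡18 → s
n(13): 3·(13−22)=-27≡25 → z
f(5): 3·(5−22)=-51≡1 → b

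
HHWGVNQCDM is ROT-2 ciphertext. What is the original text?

H(7): 7−2=5 → F
H(7): 7−2=5 → F
W(22): 22−2=20 → U
G(6): 6−2=4 → E
V(21): 21−2=19 → T
N(13): 13−2=11 → L
Q(16): 16−2=14 → O
C(2): 2−2=0 → A
D(3): 3−2=1 → B
M(12): 12−2=10 → K

FFUETLOABK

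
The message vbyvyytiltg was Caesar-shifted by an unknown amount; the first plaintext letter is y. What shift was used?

23

From the crib: v(21)−y(24)=-3≡23, so the shift is 23.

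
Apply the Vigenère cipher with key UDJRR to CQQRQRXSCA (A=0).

Repeat the key across the message: UDJRRUDJRR
C(2)+U(20): 22 → W
Q(16)+D(3): 19 → T
Q(16)+J(9): 25 → Z
R(17)+R(17): 34≡8 → I
Q(16)+R(17): 33≡7 → H
R(17)+U(20): 37≡11 → L
X(23)+D(3): 26≡0 → A
S(18)+J(9): 27≡1 → B
C(2)+R(17): 19 → T
A(0)+R(17): 17 → R

WTZIHLABTR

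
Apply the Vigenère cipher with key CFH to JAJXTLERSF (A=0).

LFQZYSGWZH

Repeat the key across the message: CFHCFHCFHC
J(9)+C(2): 11 → L
A(0)+F(5): 5 → F
J(9)+H(7): 16 → Q
X(23)+C(2): 25 → Z
T(19)+F(5): 24 → Y
L(11)+H(7): 18 → S
E(4)+C(2): 6 → G
R(17)+F(5): 22 → W
S(18)+H(7): 25 → Z
F(5)+C(2): 7 → H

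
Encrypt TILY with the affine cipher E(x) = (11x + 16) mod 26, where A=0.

T(19): 11·19+16=225≡17 → R
I(8): 11·8+16=104≡0 → A
L(11): 11·11+16=137≡7 → H
Y(24): 11·24+16=280≡20 → U

RAHU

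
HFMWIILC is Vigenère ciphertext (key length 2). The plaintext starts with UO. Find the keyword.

Subtract each crib letter from the matching ciphertext letter (mod 26):
H(7)−U(20)=-13≡13 → N
F(5)−O(14)=-9≡17 → R

NR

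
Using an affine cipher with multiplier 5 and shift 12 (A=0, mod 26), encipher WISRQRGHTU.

SAYTOTQVDI

W(22): 5·22+12=122≡18 → S
I(8): 5·8+12=52≡0 → A
S(18): 5·18+12=102≡24 → Y
R(17): 5·17+12=97≡19 → T
Q(16): 5·16+12=92≡14 → O
R(17): 5·17+12=97≡19 → T
G(6): 5·6+12=42≡16 → Q
H(7): 5·7+12=47≡21 → V
T(19): 5·19+12=107≡3 → D
U(20): 5·20+12=112≡8 → I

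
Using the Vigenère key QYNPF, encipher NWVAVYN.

DUIPAOL

Repeat the key across the message: QYNPFQY
N(13)+Q(16): 29≡3 → D
W(22)+Y(24): 46≡20 → U
V(21)+N(13): 34≡8 → I
A(0)+P(15): 15 → P
V(21)+F(5): 26≡0 → A
Y(24)+Q(16): 40≡14 → O
N(13)+Y(24): 37≡11 → L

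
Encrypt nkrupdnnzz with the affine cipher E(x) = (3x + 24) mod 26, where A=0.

lcxgrhllvv

n(13): 3·13+24=63≡11 → l
k(10): 3·10+24=54≡2 → c
r(17): 3·17+24=75≡23 → x
u(20): 3·20+24=84≡6 → g
p(15): 3·15+24=69≡17 → r
d(3): 3·3+24=33≡7 → h
n(13): 3·13+24=63≡11 → l
n(13): 3·13+24=63≡11 → l
z(25): 3·25+24=99≡21 → v
z(25): 3·25+24=99≡21 → v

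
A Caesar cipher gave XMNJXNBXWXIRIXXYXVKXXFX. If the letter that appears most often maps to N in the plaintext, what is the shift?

The most frequent ciphertext letter is X (appears 10 times).
X is position 23; N is position 13.
Shift = 10.

10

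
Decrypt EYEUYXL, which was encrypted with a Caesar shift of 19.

E(4): 4−19=-15≡11 → L
Y(24): 24−19=5 → F
E(4): 4−19=-15≡11 → L
U(20): 20−19=1 → B
Y(24): 24−19=5 → F
X(23): 23−19=4 → E
L(11): 11−19=-8≡18 → S

LFLBFES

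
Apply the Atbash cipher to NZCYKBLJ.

N(13) → M(12)
Z(25) → A(0)
C(2) → X(23)
Y(24) → B(1)
K(10) → P(15)
B(1) → Y(24)
L(11) → O(14)
J(9) → Q(16)

MAXBPYOQ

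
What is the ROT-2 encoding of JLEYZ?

J(9): 9+2=11 → L
L(11): 11+2=13 → N
E(4): 4+2=6 → G
Y(24): 24+2=26≡0 → A
Z(25): 25+2=27≡1 → B

LNGAB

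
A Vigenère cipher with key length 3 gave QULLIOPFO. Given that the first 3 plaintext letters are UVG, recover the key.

Subtract each crib letter from the matching ciphertext letter (mod 26):
Q(16)−U(20)=-4≡22 → W
U(20)−V(21)=-1≡25 → Z
L(11)−G(6)=5 → F

WZF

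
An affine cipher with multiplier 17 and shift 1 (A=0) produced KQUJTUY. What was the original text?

The inverse of 17 mod 26 is 23, since 17·23=391≡1. Apply D(y)=23·(y−1) mod 26:
K(10): 23·(10−1)=207≡25 → Z
Q(16): 23·(16−1)=345≡7 → H
U(20): 23·(20−1)=437≡21 → V
J(9): 23·(9−1)=184≡2 → C
T(19): 23·(19−1)=414≡24 → Y
U(20): 23·(20−1)=437≡21 → V
Y(24): 23·(24−1)=529≡9 → J

ZHVCYVJ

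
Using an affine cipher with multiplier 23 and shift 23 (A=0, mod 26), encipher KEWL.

K(10): 23·10+23=253≡19 → T
E(4): 23·4+23=115≡11 → L
W(22): 23·22+23=529≡9 → J
L(11): 23·11+23=276≡16 → Q

TLJQ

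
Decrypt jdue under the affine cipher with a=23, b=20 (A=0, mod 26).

The inverse of 23 mod 26 is 17, since 23·17=391≡1. Apply D(y)=17·(y−20) mod 26:
j(9): 17·(9−20)=-187≡21 → v
d(3): 17·(3−20)=-289≡23 → x
u(20): 17·(20−20)=0 → a
e(4): 17·(4−20)=-272≡14 → o

vxao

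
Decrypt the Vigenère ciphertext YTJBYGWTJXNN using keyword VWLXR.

Repeat the key across the ciphertext: VWLXRVWLXRVW
Y(24)−V(21): 3 → D
T(19)−W(22): -3≡23 → X
J(9)−L(11): -2≡24 → Y
B(1)−X(23): -22≡4 → E
Y(24)−R(17): 7 → H
G(6)−V(21): -15≡11 → L
W(22)−W(22): 0 → A
T(19)−L(11): 8 → I
J(9)−X(23): -14≡12 → M
X(23)−R(17): 6 → G
N(13)−V(21): -8≡18 → S
N(13)−W(22): -9≡17 → R

DXYEHLAIMGSR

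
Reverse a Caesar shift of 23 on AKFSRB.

DNIVUE

A(0): 0−23=-23≡3 → D
K(10): 10−23=-13≡13 → N
F(5): 5−23=-18≡8 → I
S(18): 18−23=-5≡21 → V
R(17): 17−23=-6≡20 → U
B(1): 1−23=-22≡4 → E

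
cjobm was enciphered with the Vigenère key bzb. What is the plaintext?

Repeat the key across the ciphertext: bzbbz
c(2)−b(1): 1 → b
j(9)−z(25): -16≡10 → k
o(14)−b(1): 13 → n
b(1)−b(1): 0 → a
m(12)−z(25): -13≡13 → n

bknan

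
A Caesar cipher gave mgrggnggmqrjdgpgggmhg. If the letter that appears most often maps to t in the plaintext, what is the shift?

The most frequent ciphertext letter is g (appears 10 times).
g is position 6; t is position 19.
Shift = -13≡13.

13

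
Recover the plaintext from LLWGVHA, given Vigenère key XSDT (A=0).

Repeat the key across the ciphertext: XSDTXSD
L(11)−X(23): -12≡14 → O
L(11)−S(18): -7≡19 → T
W(22)−D(3): 19 → T
G(6)−T(19): -13≡13 → N
V(21)−X(23): -2≡24 → Y
H(7)−S(18): -11≡15 → P
A(0)−D(3): -3≡23 → X

OTTNYPX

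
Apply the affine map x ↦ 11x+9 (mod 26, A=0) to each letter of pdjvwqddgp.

sqegrdqqxs

p(15): 11·15+9=174≡18 → s
d(3): 11·3+9=42≡16 → q
j(9): 11·9+9=108≡4 → e
v(21): 11·21+9=240≡6 → g
w(22): 11·22+9=251≡17 → r
q(16): 11·16+9=185≡3 → d
d(3): 11·3+9=42≡16 → q
d(3): 11·3+9=42≡16 → q
g(6): 11·6+9=75≡23 → x
p(15): 11·15+9=174≡18 → s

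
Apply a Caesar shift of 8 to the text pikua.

p(15): 15+8=23 → x
i(8): 8+8=16 → q
k(10): 10+8=18 → s
u(20): 20+8=28≡2 → c
a(0): 0+8=8 → i

xqsci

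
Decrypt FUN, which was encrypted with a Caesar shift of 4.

BQJ

F(5): 5−4=1 → B
U(20): 20−4=16 → Q
N(13): 13−4=9 → J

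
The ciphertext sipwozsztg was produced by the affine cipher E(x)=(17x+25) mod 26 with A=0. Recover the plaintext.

The inverse of 17 mod 26 is 23, since 17·23=391≡1. Apply D(y)=23·(y−25) mod 26:
s(18): 23·(18−25)=-161≡21 → v
i(8): 23·(8−25)=-391≡25 → z
p(15): 23·(15−25)=-230≡4 → e
w(22): 23·(22−25)=-69≡9 → j
o(14): 23·(14−25)=-253≡7 → h
z(25): 23·(25−25)=0 → a
s(18): 23·(18−25)=-161≡21 → v
z(25): 23·(25−25)=0 → a
t(19): 23·(19−25)=-138≡18 → s
g(6): 23·(6−25)=-437≡5 → f

vzejhavasf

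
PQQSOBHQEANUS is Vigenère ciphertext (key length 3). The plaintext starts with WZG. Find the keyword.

TRK

Subtract each crib letter from the matching ciphertext letter (mod 26):
P(15)−W(22)=-7≡19 → T
Q(16)−Z(25)=-9≡17 → R
Q(16)−G(6)=10 → K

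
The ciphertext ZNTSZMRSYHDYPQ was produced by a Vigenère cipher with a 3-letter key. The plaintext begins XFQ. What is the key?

CID

Subtract each crib letter from the matching ciphertext letter (mod 26):
Z(25)−X(23)=2 → C
N(13)−F(5)=8 → I
T(19)−Q(16)=3 → D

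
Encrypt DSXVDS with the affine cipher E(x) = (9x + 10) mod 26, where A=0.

LQJRLQ

D(3): 9·3+10=37≡11 → L
S(18): 9·18+10=172≡16 → Q
X(23): 9·23+10=217≡9 → J
V(21): 9·21+10=199≡17 → R
D(3): 9·3+10=37≡11 → L
S(18): 9·18+10=172≡16 → Q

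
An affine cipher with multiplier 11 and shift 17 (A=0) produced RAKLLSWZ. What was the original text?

The inverse of 11 mod 26 is 19, since 11·19=209≡1. Apply D(y)=19·(y−17) mod 26:
R(17): 19·(17−17)=0 → A
A(0): 19·(0−17)=-323≡15 → P
K(10): 19·(10−17)=-133≡23 → X
L(11): 19·(11−17)=-114≡16 → Q
L(11): 19·(11−17)=-114≡16 → Q
S(18): 19·(18−17)=19 → T
W(22): 19·(22−17)=95≡17 → R
Z(25): 19·(25−17)=152≡22 → W

APXQQTRW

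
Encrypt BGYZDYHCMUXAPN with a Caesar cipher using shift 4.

B(1): 1+4=5 → F
G(6): 6+4=10 → K
Y(24): 24+4=28≡2 → C
Z(25): 25+4=29≡3 → D
D(3): 3+4=7 → H
Y(24): 24+4=28≡2 → C
H(7): 7+4=11 → L
C(2): 2+4=6 → G
M(12): 12+4=16 → Q
U(20): 20+4=24 → Y
X(23): 23+4=27≡1 → B
A(0): 0+4=4 → E
P(15): 15+4=19 → T
N(13): 13+4=17 → R

FKCDHCLGQYBETR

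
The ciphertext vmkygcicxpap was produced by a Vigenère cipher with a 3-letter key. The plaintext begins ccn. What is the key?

tkx

Subtract each crib letter from the matching ciphertext letter (mod 26):
v(21)−c(2)=19 → t
m(12)−c(2)=10 → k
k(10)−n(13)=-3≡23 → x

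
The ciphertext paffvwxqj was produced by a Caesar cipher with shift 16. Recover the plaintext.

p(15): 15−16=-1≡25 → z
a(0): 0−16=-16≡10 → k
f(5): 5−16=-11≡15 → p
f(5): 5−16=-11≡15 → p
v(21): 21−16=5 → f
w(22): 22−16=6 → g
x(23): 23−16=7 → h
q(16): 16−16=0 → a
j(9): 9−16=-7≡19 → t

zkppfghat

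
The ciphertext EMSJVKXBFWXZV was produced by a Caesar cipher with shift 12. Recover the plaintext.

E(4): 4−12=-8≡18 → S
M(12): 12−12=0 → A
S(18): 18−12=6 → G
J(9): 9−12=-3≡23 → X
V(21): 21−12=9 → J
K(10): 10−12=-2≡24 → Y
X(23): 23−12=11 → L
B(1): 1−12=-11≡15 → P
F(5): 5−12=-7≡19 → T
W(22): 22−12=10 → K
X(23): 23−12=11 → L
Z(25): 25−12=13 → N
V(21): 21−12=9 → J

SAGXJYLPTKLNJ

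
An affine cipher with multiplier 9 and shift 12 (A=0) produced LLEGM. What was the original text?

XXCIA

The inverse of 9 mod 26 is 3, since 9·3=27≡1. Apply D(y)=3·(y−12) mod 26:
L(11): 3·(11−12)=-3≡23 → X
L(11): 3·(11−12)=-3≡23 → X
E(4): 3·(4−12)=-24≡2 → C
G(6): 3·(6−12)=-18≡8 → I
M(12): 3·(12−12)=0 → A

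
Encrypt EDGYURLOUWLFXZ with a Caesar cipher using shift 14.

SRUMIFZCIKZTLN

E(4): 4+14=18 → S
D(3): 3+14=17 → R
G(6): 6+14=20 → U
Y(24): 24+14=38≡12 → M
U(20): 20+14=34≡8 → I
R(17): 17+14=31≡5 → F
L(11): 11+14=25 → Z
O(14): 14+14=28≡2 → C
U(20): 20+14=34≡8 → I
W(22): 22+14=36≡10 → K
L(11): 11+14=25 → Z
F(5): 5+14=19 → T
X(23): 23+14=37≡11 → L
Z(25): 25+14=39≡13 → N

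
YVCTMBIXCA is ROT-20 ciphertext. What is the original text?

Y(24): 24−20=4 → E
V(21): 21−20=1 → B
C(2): 2−20=-18≡8 → I
T(19): 19−20=-1≡25 → Z
M(12): 12−20=-8≡18 → S
B(1): 1−20=-19≡7 → H
I(8): 8−20=-12≡14 → O
X(23): 23−20=3 → D
C(2): 2−20=-18≡8 → I
A(0): 0−20=-20≡6 → G

EBIZSHODIG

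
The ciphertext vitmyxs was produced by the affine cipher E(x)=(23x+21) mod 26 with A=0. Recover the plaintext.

ansdzib

The inverse of 23 mod 26 is 17, since 23·17=391≡1. Apply D(y)=17·(y−21) mod 26:
v(21): 17·(21−21)=0 → a
i(8): 17·(8−21)=-221≡13 → n
t(19): 17·(19−21)=-34≡18 → s
m(12): 17·(12−21)=-153≡3 → d
y(24): 17·(24−21)=51≡25 → z
x(23): 17·(23−21)=34≡8 → i
s(18): 17·(18−21)=-51≡1 → b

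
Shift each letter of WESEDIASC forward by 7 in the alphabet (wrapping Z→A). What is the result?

DLZLKPHZJ

W(22): 22+7=29≡3 → D
E(4): 4+7=11 → L
S(18): 18+7=25 → Z
E(4): 4+7=11 → L
D(3): 3+7=10 → K
I(8): 8+7=15 → P
A(0): 0+7=7 → H
S(18): 18+7=25 → Z
C(2): 2+7=9 → J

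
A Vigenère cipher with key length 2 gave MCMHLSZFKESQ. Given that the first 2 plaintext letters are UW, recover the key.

SG

Subtract each crib letter from the matching ciphertext letter (mod 26):
M(12)−U(20)=-8≡18 → S
C(2)−W(22)=-20≡6 → G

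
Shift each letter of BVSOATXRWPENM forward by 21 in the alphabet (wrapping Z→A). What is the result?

B(1): 1+21=22 → W
V(21): 21+21=42≡16 → Q
S(18): 18+21=39≡13 → N
O(14): 14+21=35≡9 → J
A(0): 0+21=21 → V
T(19): 19+21=40≡14 → O
X(23): 23+21=44≡18 → S
R(17): 17+21=38≡12 → M
W(22): 22+21=43≡17 → R
P(15): 15+21=36≡10 → K
E(4): 4+21=25 → Z
N(13): 13+21=34≡8 → I
M(12): 12+21=33≡7 → H

WQNJVOSMRKZIH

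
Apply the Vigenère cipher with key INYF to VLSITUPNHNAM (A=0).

Repeat the key across the message: INYFINYFINYF
V(21)+I(8): 29≡3 → D
L(11)+N(13): 24 → Y
S(18)+Y(24): 42≡16 → Q
I(8)+F(5): 13 → N
T(19)+I(8): 27≡1 → B
U(20)+N(13): 33≡7 → H
P(15)+Y(24): 39≡13 → N
N(13)+F(5): 18 → S
H(7)+I(8): 15 → P
N(13)+N(13): 26≡0 → A
A(0)+Y(24): 24 → Y
M(12)+F(5): 17 → R

DYQNBHNSPAYR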